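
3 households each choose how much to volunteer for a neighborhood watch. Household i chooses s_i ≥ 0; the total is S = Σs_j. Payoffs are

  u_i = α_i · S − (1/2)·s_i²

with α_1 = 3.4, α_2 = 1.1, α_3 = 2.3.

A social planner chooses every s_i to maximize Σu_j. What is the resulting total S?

Planner FOC: ∂(Σu_j)/∂s_i = (Σα_j) − s_i = 0, so s_i^SO = Σα_j = 6.8 for every i; S^SO = 20.4.

20.4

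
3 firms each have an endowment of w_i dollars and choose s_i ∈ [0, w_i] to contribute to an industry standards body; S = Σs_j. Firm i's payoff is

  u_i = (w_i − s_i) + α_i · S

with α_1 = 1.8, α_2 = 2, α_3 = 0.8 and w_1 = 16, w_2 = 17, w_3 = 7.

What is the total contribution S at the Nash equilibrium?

∂u_i/∂s_i = α_i − 1, so firm i contributes w_i if α_i > 1, else 0.
α_i > 1 for i ∈ {1, 2}; NE contributions (16, 17, 0), S = 33.

33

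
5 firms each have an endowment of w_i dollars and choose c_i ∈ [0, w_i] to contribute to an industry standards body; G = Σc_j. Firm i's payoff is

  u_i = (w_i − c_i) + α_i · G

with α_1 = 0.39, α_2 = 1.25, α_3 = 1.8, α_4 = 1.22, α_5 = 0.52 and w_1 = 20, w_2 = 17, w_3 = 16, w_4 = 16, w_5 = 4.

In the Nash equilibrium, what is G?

49

∂u_i/∂c_i = α_i − 1, so firm i contributes w_i if α_i > 1, else 0.
α_i > 1 for i ∈ {2, 3, 4}; NE contributions (0, 17, 16, 16, 0), G = 49.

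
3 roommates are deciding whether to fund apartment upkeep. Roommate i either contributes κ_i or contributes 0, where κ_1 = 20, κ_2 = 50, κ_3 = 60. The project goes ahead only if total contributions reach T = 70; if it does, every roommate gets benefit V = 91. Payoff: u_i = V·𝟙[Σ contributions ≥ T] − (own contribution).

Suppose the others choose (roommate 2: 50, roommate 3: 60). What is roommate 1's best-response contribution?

Others' total = 110 ≥ 70; contributing adds cost 20 for no extra benefit.
Best response: 0.

0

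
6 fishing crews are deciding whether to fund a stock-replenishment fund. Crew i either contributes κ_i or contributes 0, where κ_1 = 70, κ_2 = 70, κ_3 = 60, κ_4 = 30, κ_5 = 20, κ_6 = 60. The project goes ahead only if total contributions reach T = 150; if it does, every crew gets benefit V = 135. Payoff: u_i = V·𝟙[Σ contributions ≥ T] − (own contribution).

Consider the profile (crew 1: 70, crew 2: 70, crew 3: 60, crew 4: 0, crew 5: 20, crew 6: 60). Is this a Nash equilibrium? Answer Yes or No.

No

Total = 280 ≥ 150: provided.
Crew 1 (pledges 70, payoff 65): dropping to 0 → total 210, payoff 135. Profitable deviation.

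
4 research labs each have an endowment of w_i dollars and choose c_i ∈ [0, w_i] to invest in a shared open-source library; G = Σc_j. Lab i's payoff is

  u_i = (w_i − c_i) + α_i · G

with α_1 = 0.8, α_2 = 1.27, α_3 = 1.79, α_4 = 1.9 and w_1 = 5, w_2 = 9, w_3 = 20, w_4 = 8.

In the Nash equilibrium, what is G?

37

∂u_i/∂c_i = α_i − 1, so lab i contributes w_i if α_i > 1, else 0.
α_i > 1 for i ∈ {2, 3, 4}; NE contributions (0, 9, 20, 8), G = 37.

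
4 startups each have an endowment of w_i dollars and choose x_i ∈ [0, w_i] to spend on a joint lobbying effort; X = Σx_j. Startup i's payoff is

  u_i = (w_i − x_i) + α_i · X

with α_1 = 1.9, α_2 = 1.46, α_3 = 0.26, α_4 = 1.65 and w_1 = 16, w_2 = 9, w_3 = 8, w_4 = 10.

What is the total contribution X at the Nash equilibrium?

∂u_i/∂x_i = α_i − 1, so startup i contributes w_i if α_i > 1, else 0.
α_i > 1 for i ∈ {1, 2, 4}; NE contributions (16, 9, 0, 10), X = 35.

35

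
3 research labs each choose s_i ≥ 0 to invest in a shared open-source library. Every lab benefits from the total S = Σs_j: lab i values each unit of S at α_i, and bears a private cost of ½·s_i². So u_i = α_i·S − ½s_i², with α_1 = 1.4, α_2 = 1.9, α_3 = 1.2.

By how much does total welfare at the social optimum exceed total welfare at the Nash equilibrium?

Lab i's FOC: ∂u_i/∂s_i = α_i − s_i = 0, so s_i* = α_i.
NE contributions = (1.4, 1.9, 1.2); S = 4.5.
W^NE = (Σα)·S − ½Σα_i² = 4.5² − ½·7.01 = 16.745.
Planner sets s_i = Σα_j = 4.5 for every i, so S^SO = 3·4.5 = 13.5.
W^SO = (Σα)·S^SO − ½·3·(Σα)² = (3/2)·4.5² = 30.375.
Deadweight loss = W^SO − W^NE = 13.63.

13.63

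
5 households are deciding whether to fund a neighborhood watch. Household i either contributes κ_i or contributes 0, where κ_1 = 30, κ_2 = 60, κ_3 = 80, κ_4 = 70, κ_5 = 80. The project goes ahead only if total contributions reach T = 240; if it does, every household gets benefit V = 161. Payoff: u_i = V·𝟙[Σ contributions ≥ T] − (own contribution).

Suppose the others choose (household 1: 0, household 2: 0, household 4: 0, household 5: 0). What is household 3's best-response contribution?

Others' total = 0. Even contributing 80 gives 80 < 240: no benefit either way.
Best response: 0.

0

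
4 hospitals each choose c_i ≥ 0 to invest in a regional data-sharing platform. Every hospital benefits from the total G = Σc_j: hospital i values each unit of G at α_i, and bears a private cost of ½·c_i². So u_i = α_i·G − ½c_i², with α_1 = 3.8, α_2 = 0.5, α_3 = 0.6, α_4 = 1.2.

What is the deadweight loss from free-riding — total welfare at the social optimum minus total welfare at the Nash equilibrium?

45.455

Hospital i's FOC: ∂u_i/∂c_i = α_i − c_i = 0, so c_i* = α_i.
NE contributions = (3.8, 0.5, 0.6, 1.2); G = 6.1.
W^NE = (Σα)·G − ½Σα_i² = 6.1² − ½·16.49 = 28.965.
Planner sets c_i = Σα_j = 6.1 for every i, so G^SO = 4·6.1 = 24.4.
W^SO = (Σα)·G^SO − ½·4·(Σα)² = (4/2)·6.1² = 74.42.
Deadweight loss = W^SO − W^NE = 45.455.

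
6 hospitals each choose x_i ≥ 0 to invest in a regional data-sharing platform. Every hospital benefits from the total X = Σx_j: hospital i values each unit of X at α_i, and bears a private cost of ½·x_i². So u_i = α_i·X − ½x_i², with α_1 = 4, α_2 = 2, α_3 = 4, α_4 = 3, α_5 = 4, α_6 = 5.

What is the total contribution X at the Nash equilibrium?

Hospital i's FOC: ∂u_i/∂x_i = α_i − x_i = 0, so x_i* = α_i.
NE contributions = (4, 2, 4, 3, 4, 5); X = 22.

22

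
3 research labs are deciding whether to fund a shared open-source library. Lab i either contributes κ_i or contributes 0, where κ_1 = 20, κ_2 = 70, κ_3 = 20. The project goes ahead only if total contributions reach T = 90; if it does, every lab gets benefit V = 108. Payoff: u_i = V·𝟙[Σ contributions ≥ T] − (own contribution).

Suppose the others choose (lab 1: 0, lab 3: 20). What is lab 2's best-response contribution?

Others' total = 20. Contributing 70 brings total to 90 ≥ 90: gain V − κ_2 = 38.
Best response: 70.

70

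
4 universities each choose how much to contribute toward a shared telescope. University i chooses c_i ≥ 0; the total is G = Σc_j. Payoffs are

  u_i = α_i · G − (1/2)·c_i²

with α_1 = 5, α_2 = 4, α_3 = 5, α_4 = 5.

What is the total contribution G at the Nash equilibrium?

19

University i's FOC: ∂u_i/∂c_i = α_i − c_i = 0, so c_i* = α_i.
NE contributions = (5, 4, 5, 5); G = 19.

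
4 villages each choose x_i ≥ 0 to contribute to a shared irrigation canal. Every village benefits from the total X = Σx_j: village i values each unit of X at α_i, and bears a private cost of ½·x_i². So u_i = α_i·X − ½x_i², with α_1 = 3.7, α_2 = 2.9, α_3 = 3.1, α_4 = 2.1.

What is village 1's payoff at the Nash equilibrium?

Village i's FOC: ∂u_i/∂x_i = α_i − x_i = 0, so x_i* = α_i.
NE contributions = (3.7, 2.9, 3.1, 2.1); X = 11.8.
u_1 = α_1·X − ½·(x_1)² = 3.7·11.8 − ½·3.7² = 36.815.

36.815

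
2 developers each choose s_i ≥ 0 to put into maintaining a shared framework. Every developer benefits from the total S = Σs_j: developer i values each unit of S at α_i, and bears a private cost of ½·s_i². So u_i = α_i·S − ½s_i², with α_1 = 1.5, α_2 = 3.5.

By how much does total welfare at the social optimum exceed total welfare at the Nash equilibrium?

Developer i's FOC: ∂u_i/∂s_i = α_i − s_i = 0, so s_i* = α_i.
NE contributions = (1.5, 3.5); S = 5.
W^NE = (Σα)·S − ½Σα_i² = 5² − ½·14.5 = 17.75.
Planner sets s_i = Σα_j = 5 for every i, so S^SO = 2·5 = 10.
W^SO = (Σα)·S^SO − ½·2·(Σα)² = (2/2)·5² = 25.
Deadweight loss = W^SO − W^NE = 7.25.

7.25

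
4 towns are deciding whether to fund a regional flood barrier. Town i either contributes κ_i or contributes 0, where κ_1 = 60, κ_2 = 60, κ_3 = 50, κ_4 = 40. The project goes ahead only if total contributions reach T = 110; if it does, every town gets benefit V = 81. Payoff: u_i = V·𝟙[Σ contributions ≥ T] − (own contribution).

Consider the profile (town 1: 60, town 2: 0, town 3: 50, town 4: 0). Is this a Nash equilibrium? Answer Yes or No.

Total = 110 ≥ 110: provided.
Town 1 (pledges 60, payoff 21): dropping to 0 → total 50, payoff 0. No gain.
Town 2 (pledges 0, payoff 81): pledging 60 → total 170, payoff 21. No gain.
Town 3 (pledges 50, payoff 31): dropping to 0 → total 60, payoff 0. No gain.
Town 4 (pledges 0, payoff 81): pledging 40 → total 150, payoff 41. No gain.

Yes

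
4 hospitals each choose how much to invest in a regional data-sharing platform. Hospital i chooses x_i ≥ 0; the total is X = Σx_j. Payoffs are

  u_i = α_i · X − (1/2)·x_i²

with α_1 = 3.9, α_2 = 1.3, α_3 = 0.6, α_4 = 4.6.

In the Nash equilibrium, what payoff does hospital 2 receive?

Hospital i's FOC: ∂u_i/∂x_i = α_i − x_i = 0, so x_i* = α_i.
NE contributions = (3.9, 1.3, 0.6, 4.6); X = 10.4.
u_2 = α_2·X − ½·(x_2)² = 1.3·10.4 − ½·1.3² = 12.675.

12.675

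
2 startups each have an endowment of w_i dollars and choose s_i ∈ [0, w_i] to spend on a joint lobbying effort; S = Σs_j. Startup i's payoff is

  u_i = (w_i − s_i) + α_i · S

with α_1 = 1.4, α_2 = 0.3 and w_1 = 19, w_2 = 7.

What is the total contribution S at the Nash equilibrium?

∂u_i/∂s_i = α_i − 1, so startup i contributes w_i if α_i > 1, else 0.
α_i > 1 for i ∈ {1}; NE contributions (19, 0), S = 19.

19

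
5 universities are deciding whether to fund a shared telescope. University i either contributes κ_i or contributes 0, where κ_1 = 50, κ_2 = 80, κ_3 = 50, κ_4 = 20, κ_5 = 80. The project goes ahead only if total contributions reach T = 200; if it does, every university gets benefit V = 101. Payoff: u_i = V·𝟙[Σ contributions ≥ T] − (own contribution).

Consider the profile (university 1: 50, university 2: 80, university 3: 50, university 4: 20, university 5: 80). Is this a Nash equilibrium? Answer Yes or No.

Total = 280 ≥ 200: provided.
University 1 (pledges 50, payoff 51): dropping to 0 → total 230, payoff 101. Profitable deviation.

No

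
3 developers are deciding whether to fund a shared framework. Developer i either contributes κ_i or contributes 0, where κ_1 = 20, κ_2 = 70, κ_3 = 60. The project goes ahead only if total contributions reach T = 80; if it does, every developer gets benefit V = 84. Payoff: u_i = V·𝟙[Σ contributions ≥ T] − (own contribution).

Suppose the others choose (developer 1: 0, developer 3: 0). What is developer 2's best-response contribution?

Others' total = 0. Even contributing 70 gives 70 < 80: no benefit either way.
Best response: 0.

0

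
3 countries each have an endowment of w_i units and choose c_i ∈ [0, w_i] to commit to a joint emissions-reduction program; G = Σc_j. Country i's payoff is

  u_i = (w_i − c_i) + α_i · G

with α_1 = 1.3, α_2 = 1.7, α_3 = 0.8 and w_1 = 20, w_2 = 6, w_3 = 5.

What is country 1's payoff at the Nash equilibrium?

∂u_i/∂c_i = α_i − 1, so country i contributes w_i if α_i > 1, else 0.
α_i > 1 for i ∈ {1, 2}; NE contributions (20, 6, 0), G = 26.
u_1 = (20 − 20) + 1.3·26 = 33.8.

33.8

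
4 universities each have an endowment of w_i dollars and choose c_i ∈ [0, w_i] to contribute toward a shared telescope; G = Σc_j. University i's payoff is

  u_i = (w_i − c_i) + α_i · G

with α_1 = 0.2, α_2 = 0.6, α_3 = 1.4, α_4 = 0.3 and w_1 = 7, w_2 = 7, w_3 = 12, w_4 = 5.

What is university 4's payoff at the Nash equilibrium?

∂u_i/∂c_i = α_i − 1, so university i contributes w_i if α_i > 1, else 0.
α_i > 1 for i ∈ {3}; NE contributions (0, 0, 12, 0), G = 12.
u_4 = (5 − 0) + 0.3·12 = 8.6.

8.6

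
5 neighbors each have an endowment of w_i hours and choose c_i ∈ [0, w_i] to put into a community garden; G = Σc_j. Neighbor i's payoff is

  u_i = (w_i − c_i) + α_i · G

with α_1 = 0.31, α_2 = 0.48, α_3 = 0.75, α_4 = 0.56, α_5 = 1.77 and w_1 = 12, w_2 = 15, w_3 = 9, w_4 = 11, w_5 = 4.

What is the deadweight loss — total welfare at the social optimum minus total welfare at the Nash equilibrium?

134.89

∂u_i/∂c_i = α_i − 1, so neighbor i contributes w_i if α_i > 1, else 0.
α_i > 1 for i ∈ {5}; NE contributions (0, 0, 0, 0, 4), G = 4.
W^NE = Σw_i − G^NE + (Σα_i)·G^NE = 51 + 2.87·4 = 62.48.
Planner: ∂(Σu_j)/∂c_i = Σα_j − 1 = 2.87 > 0, so everyone contributes w_i; G^SO = 51, W^SO = 51 + 2.87·51 = 197.37.
Deadweight loss = 134.89.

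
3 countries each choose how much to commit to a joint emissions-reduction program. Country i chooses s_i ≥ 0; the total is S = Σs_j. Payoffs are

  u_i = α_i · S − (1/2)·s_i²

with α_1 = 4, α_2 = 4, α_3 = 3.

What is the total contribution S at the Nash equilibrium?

11

Country i's FOC: ∂u_i/∂s_i = α_i − s_i = 0, so s_i* = α_i.
NE contributions = (4, 4, 3); S = 11.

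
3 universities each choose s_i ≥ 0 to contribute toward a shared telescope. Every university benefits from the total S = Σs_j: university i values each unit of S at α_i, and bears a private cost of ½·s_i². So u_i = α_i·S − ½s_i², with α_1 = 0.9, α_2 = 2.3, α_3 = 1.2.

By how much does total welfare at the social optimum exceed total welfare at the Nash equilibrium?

13.45

University i's FOC: ∂u_i/∂s_i = α_i − s_i = 0, so s_i* = α_i.
NE contributions = (0.9, 2.3, 1.2); S = 4.4.
W^NE = (Σα)·S − ½Σα_i² = 4.4² − ½·7.54 = 15.59.
Planner sets s_i = Σα_j = 4.4 for every i, so S^SO = 3·4.4 = 13.2.
W^SO = (Σα)·S^SO − ½·3·(Σα)² = (3/2)·4.4² = 29.04.
Deadweight loss = W^SO − W^NE = 13.45.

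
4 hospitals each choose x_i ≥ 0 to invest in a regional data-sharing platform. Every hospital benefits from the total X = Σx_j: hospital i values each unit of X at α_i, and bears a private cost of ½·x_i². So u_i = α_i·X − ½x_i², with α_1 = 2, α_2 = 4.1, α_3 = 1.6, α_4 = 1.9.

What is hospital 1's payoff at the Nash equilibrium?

Hospital i's FOC: ∂u_i/∂x_i = α_i − x_i = 0, so x_i* = α_i.
NE contributions = (2, 4.1, 1.6, 1.9); X = 9.6.
u_1 = α_1·X − ½·(x_1)² = 2·9.6 − ½·2² = 17.2.

17.2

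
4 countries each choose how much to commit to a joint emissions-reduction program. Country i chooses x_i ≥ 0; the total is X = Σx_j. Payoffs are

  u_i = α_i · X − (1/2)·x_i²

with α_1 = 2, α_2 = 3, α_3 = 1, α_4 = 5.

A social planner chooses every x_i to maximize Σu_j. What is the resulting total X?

44

Planner FOC: ∂(Σu_j)/∂x_i = (Σα_j) − x_i = 0, so x_i^SO = Σα_j = 11 for every i; X^SO = 44.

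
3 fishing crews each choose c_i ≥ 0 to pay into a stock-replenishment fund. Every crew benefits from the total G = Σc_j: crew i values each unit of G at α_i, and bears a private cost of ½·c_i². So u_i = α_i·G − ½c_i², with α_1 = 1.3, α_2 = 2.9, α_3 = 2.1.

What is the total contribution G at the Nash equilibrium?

Crew i's FOC: ∂u_i/∂c_i = α_i − c_i = 0, so c_i* = α_i.
NE contributions = (1.3, 2.9, 2.1); G = 6.3.

6.3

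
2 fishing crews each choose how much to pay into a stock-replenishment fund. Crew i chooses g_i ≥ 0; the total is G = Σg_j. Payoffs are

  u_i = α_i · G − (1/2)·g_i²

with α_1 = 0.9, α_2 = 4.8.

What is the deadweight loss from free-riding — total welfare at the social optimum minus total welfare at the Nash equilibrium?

Crew i's FOC: ∂u_i/∂g_i = α_i − g_i = 0, so g_i* = α_i.
NE contributions = (0.9, 4.8); G = 5.7.
W^NE = (Σα)·G − ½Σα_i² = 5.7² − ½·23.85 = 20.565.
Planner sets g_i = Σα_j = 5.7 for every i, so G^SO = 2·5.7 = 11.4.
W^SO = (Σα)·G^SO − ½·2·(Σα)² = (2/2)·5.7² = 32.49.
Deadweight loss = W^SO − W^NE = 11.925.

11.925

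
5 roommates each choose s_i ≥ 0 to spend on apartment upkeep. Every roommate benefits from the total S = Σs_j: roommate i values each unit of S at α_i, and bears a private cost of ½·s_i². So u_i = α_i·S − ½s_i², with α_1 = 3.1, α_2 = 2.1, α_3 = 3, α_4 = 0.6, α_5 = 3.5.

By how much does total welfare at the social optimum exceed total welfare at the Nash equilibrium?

244.75

Roommate i's FOC: ∂u_i/∂s_i = α_i − s_i = 0, so s_i* = α_i.
NE contributions = (3.1, 2.1, 3, 0.6, 3.5); S = 12.3.
W^NE = (Σα)·S − ½Σα_i² = 12.3² − ½·35.63 = 133.475.
Planner sets s_i = Σα_j = 12.3 for every i, so S^SO = 5·12.3 = 61.5.
W^SO = (Σα)·S^SO − ½·5·(Σα)² = (5/2)·12.3² = 378.225.
Deadweight loss = W^SO − W^NE = 244.75.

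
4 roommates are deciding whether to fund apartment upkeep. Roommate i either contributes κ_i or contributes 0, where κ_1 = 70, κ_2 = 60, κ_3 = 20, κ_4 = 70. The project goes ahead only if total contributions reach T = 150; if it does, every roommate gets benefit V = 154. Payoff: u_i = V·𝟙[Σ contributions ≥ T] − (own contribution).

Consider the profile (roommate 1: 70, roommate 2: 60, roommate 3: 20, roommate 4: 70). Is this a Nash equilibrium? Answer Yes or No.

Total = 220 ≥ 150: provided.
Roommate 1 (pledges 70, payoff 84): dropping to 0 → total 150, payoff 154. Profitable deviation.

No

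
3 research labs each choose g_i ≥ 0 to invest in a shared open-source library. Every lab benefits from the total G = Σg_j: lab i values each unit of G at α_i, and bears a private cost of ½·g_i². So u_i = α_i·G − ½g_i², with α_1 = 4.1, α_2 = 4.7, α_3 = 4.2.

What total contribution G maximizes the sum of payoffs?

Planner FOC: ∂(Σu_j)/∂g_i = (Σα_j) − g_i = 0, so g_i^SO = Σα_j = 13 for every i; G^SO = 39.

39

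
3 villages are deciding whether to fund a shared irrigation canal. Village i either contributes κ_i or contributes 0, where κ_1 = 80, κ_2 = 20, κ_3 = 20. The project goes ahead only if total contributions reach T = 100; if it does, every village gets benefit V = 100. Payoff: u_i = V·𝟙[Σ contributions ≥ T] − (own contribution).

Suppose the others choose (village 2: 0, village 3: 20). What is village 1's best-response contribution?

80

Others' total = 20. Contributing 80 brings total to 100 ≥ 100: gain V − κ_1 = 20.
Best response: 80.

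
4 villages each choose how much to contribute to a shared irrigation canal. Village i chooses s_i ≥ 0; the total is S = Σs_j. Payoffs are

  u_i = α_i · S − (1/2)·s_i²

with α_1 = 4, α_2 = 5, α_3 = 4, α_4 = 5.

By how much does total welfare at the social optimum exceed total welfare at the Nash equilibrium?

365

Village i's FOC: ∂u_i/∂s_i = α_i − s_i = 0, so s_i* = α_i.
NE contributions = (4, 5, 4, 5); S = 18.
W^NE = (Σα)·S − ½Σα_i² = 18² − ½·82 = 283.
Planner sets s_i = Σα_j = 18 for every i, so S^SO = 4·18 = 72.
W^SO = (Σα)·S^SO − ½·4·(Σα)² = (4/2)·18² = 648.
Deadweight loss = W^SO − W^NE = 365.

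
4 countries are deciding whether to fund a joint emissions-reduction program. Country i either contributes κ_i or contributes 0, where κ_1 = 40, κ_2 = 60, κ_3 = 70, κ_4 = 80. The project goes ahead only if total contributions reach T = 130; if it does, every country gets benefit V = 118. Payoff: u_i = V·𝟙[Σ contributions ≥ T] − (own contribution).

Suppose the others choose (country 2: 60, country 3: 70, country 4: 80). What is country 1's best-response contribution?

Others' total = 210 ≥ 130; contributing adds cost 40 for no extra benefit.
Best response: 0.

0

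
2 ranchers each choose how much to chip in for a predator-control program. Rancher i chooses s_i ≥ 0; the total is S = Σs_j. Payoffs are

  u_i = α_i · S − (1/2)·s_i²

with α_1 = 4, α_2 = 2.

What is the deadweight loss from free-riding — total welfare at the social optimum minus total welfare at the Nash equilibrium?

10

Rancher i's FOC: ∂u_i/∂s_i = α_i − s_i = 0, so s_i* = α_i.
NE contributions = (4, 2); S = 6.
W^NE = (Σα)·S − ½Σα_i² = 6² − ½·20 = 26.
Planner sets s_i = Σα_j = 6 for every i, so S^SO = 2·6 = 12.
W^SO = (Σα)·S^SO − ½·2·(Σα)² = (2/2)·6² = 36.
Deadweight loss = W^SO − W^NE = 10.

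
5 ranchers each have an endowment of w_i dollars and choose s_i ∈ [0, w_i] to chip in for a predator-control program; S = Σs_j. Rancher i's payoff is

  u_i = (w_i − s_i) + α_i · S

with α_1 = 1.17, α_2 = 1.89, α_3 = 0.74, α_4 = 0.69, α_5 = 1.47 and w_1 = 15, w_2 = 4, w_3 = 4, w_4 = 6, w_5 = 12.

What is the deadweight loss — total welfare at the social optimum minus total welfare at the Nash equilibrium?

∂u_i/∂s_i = α_i − 1, so rancher i contributes w_i if α_i > 1, else 0.
α_i > 1 for i ∈ {1, 2, 5}; NE contributions (15, 4, 0, 0, 12), S = 31.
W^NE = Σw_i − S^NE + (Σα_i)·S^NE = 41 + 4.96·31 = 194.76.
Planner: ∂(Σu_j)/∂s_i = Σα_j − 1 = 4.96 > 0, so everyone contributes w_i; S^SO = 41, W^SO = 41 + 4.96·41 = 244.36.
Deadweight loss = 49.6.

49.6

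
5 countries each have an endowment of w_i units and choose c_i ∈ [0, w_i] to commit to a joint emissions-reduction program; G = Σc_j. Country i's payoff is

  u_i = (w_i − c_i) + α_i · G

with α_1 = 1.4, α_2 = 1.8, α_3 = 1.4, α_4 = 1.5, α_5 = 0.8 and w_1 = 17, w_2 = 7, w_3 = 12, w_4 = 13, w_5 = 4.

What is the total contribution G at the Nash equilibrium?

49

∂u_i/∂c_i = α_i − 1, so country i contributes w_i if α_i > 1, else 0.
α_i > 1 for i ∈ {1, 2, 3, 4}; NE contributions (17, 7, 12, 13, 0), G = 49.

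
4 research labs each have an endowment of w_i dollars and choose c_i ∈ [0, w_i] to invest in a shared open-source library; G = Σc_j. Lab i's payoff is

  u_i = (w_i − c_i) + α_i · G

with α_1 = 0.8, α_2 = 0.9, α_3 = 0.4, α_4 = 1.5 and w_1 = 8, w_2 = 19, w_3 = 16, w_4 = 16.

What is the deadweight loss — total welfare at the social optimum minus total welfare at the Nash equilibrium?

∂u_i/∂c_i = α_i − 1, so lab i contributes w_i if α_i > 1, else 0.
α_i > 1 for i ∈ {4}; NE contributions (0, 0, 0, 16), G = 16.
W^NE = Σw_i − G^NE + (Σα_i)·G^NE = 59 + 2.6·16 = 100.6.
Planner: ∂(Σu_j)/∂c_i = Σα_j − 1 = 2.6 > 0, so everyone contributes w_i; G^SO = 59, W^SO = 59 + 2.6·59 = 212.4.
Deadweight loss = 111.8.

111.8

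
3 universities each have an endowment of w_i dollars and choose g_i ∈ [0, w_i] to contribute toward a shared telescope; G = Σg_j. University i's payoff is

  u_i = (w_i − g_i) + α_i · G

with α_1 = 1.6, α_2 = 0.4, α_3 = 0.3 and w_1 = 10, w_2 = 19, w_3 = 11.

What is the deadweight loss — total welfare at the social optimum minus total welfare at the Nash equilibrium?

∂u_i/∂g_i = α_i − 1, so university i contributes w_i if α_i > 1, else 0.
α_i > 1 for i ∈ {1}; NE contributions (10, 0, 0), G = 10.
W^NE = Σw_i − G^NE + (Σα_i)·G^NE = 40 + 1.3·10 = 53.
Planner: ∂(Σu_j)/∂g_i = Σα_j − 1 = 1.3 > 0, so everyone contributes w_i; G^SO = 40, W^SO = 40 + 1.3·40 = 92.
Deadweight loss = 39.

39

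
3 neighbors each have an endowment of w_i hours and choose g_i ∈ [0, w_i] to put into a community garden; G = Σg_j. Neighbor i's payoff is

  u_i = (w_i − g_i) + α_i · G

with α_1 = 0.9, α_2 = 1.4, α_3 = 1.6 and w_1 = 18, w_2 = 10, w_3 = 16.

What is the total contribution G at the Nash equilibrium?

26

∂u_i/∂g_i = α_i − 1, so neighbor i contributes w_i if α_i > 1, else 0.
α_i > 1 for i ∈ {2, 3}; NE contributions (0, 10, 16), G = 26.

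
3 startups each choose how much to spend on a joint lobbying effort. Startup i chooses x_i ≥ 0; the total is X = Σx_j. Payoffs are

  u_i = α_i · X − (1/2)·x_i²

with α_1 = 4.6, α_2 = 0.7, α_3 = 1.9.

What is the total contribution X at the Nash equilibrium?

Startup i's FOC: ∂u_i/∂x_i = α_i − x_i = 0, so x_i* = α_i.
NE contributions = (4.6, 0.7, 1.9); X = 7.2.

7.2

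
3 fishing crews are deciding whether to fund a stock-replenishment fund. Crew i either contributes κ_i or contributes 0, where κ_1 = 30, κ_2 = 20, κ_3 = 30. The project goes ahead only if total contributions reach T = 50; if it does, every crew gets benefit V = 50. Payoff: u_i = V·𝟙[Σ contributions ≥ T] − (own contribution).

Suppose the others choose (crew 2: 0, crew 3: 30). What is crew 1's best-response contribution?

30

Others' total = 30. Contributing 30 brings total to 60 ≥ 50: gain V − κ_1 = 20.
Best response: 30.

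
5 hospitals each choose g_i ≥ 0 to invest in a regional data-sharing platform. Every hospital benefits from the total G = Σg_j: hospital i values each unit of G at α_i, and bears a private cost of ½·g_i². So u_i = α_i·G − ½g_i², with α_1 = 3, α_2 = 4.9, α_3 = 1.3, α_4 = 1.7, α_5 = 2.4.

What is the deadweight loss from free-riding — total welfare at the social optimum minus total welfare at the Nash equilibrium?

Hospital i's FOC: ∂u_i/∂g_i = α_i − g_i = 0, so g_i* = α_i.
NE contributions = (3, 4.9, 1.3, 1.7, 2.4); G = 13.3.
W^NE = (Σα)·G − ½Σα_i² = 13.3² − ½·43.35 = 155.215.
Planner sets g_i = Σα_j = 13.3 for every i, so G^SO = 5·13.3 = 66.5.
W^SO = (Σα)·G^SO − ½·5·(Σα)² = (5/2)·13.3² = 442.225.
Deadweight loss = W^SO − W^NE = 287.01.

287.01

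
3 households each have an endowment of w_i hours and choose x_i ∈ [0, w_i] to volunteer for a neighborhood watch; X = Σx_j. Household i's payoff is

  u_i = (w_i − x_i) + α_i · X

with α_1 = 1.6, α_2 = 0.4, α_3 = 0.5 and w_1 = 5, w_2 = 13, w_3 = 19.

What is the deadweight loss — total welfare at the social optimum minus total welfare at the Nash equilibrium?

∂u_i/∂x_i = α_i − 1, so household i contributes w_i if α_i > 1, else 0.
α_i > 1 for i ∈ {1}; NE contributions (5, 0, 0), X = 5.
W^NE = Σw_i − X^NE + (Σα_i)·X^NE = 37 + 1.5·5 = 44.5.
Planner: ∂(Σu_j)/∂x_i = Σα_j − 1 = 1.5 > 0, so everyone contributes w_i; X^SO = 37, W^SO = 37 + 1.5·37 = 92.5.
Deadweight loss = 48.

48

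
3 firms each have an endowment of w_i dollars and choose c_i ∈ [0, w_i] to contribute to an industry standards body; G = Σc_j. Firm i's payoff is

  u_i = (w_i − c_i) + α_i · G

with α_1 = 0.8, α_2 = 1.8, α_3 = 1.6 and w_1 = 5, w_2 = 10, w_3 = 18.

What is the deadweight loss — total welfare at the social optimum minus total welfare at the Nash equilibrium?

16

∂u_i/∂c_i = α_i − 1, so firm i contributes w_i if α_i > 1, else 0.
α_i > 1 for i ∈ {2, 3}; NE contributions (0, 10, 18), G = 28.
W^NE = Σw_i − G^NE + (Σα_i)·G^NE = 33 + 3.2·28 = 122.6.
Planner: ∂(Σu_j)/∂c_i = Σα_j − 1 = 3.2 > 0, so everyone contributes w_i; G^SO = 33, W^SO = 33 + 3.2·33 = 138.6.
Deadweight loss = 16.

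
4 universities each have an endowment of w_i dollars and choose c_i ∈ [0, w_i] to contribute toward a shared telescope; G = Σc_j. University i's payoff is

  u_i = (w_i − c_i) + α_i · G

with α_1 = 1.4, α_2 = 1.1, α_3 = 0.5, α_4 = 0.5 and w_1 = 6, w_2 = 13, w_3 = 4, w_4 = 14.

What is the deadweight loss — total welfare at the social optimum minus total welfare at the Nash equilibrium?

45

∂u_i/∂c_i = α_i − 1, so university i contributes w_i if α_i > 1, else 0.
α_i > 1 for i ∈ {1, 2}; NE contributions (6, 13, 0, 0), G = 19.
W^NE = Σw_i − G^NE + (Σα_i)·G^NE = 37 + 2.5·19 = 84.5.
Planner: ∂(Σu_j)/∂c_i = Σα_j − 1 = 2.5 > 0, so everyone contributes w_i; G^SO = 37, W^SO = 37 + 2.5·37 = 129.5.
Deadweight loss = 45.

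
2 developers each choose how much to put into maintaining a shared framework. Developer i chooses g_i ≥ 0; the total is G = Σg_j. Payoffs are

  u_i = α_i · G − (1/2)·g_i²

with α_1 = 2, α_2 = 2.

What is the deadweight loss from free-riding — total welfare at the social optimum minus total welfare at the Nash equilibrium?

4

Developer i's FOC: ∂u_i/∂g_i = α_i − g_i = 0, so g_i* = α_i.
NE contributions = (2, 2); G = 4.
W^NE = (Σα)·G − ½Σα_i² = 4² − ½·8 = 12.
Planner sets g_i = Σα_j = 4 for every i, so G^SO = 2·4 = 8.
W^SO = (Σα)·G^SO − ½·2·(Σα)² = (2/2)·4² = 16.
Deadweight loss = W^SO − W^NE = 4.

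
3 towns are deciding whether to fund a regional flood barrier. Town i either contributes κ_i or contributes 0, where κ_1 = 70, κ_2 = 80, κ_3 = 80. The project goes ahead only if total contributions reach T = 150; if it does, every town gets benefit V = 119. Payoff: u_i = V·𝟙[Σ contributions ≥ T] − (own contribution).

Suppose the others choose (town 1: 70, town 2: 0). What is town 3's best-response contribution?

Others' total = 70. Contributing 80 brings total to 150 ≥ 150: gain V − κ_3 = 39.
Best response: 80.

80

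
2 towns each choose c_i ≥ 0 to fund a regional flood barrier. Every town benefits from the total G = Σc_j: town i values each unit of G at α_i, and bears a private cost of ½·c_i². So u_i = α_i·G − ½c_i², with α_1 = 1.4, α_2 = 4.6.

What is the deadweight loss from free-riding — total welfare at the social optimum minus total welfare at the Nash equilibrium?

Town i's FOC: ∂u_i/∂c_i = α_i − c_i = 0, so c_i* = α_i.
NE contributions = (1.4, 4.6); G = 6.
W^NE = (Σα)·G − ½Σα_i² = 6² − ½·23.12 = 24.44.
Planner sets c_i = Σα_j = 6 for every i, so G^SO = 2·6 = 12.
W^SO = (Σα)·G^SO − ½·2·(Σα)² = (2/2)·6² = 36.
Deadweight loss = W^SO − W^NE = 11.56.

11.56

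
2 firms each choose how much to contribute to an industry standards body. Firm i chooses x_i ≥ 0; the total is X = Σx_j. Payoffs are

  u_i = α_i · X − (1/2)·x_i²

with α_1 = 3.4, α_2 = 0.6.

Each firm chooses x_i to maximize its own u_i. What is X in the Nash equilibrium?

Firm i's FOC: ∂u_i/∂x_i = α_i − x_i = 0, so x_i* = α_i.
NE contributions = (3.4, 0.6); X = 4.

4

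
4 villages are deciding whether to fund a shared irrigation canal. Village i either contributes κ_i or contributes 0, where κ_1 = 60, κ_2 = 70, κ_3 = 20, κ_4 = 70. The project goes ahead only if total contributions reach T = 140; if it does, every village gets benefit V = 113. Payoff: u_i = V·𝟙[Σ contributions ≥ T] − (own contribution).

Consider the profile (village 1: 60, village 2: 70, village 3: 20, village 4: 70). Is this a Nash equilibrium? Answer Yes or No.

Total = 220 ≥ 140: provided.
Village 1 (pledges 60, payoff 53): dropping to 0 → total 160, payoff 113. Profitable deviation.

No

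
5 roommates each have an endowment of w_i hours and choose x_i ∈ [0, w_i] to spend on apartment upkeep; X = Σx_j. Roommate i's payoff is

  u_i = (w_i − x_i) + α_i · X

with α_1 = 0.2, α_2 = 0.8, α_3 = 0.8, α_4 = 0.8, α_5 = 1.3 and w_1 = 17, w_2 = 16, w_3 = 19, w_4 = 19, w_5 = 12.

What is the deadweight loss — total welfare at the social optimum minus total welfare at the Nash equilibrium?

205.9

∂u_i/∂x_i = α_i − 1, so roommate i contributes w_i if α_i > 1, else 0.
α_i > 1 for i ∈ {5}; NE contributions (0, 0, 0, 0, 12), X = 12.
W^NE = Σw_i − X^NE + (Σα_i)·X^NE = 83 + 2.9·12 = 117.8.
Planner: ∂(Σu_j)/∂x_i = Σα_j − 1 = 2.9 > 0, so everyone contributes w_i; X^SO = 83, W^SO = 83 + 2.9·83 = 323.7.
Deadweight loss = 205.9.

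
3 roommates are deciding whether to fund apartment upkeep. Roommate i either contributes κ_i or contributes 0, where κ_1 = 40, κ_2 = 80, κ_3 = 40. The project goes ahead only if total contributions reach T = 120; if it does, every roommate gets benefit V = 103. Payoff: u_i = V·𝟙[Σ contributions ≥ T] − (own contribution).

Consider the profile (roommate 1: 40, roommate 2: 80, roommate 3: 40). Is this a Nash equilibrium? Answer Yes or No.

No

Total = 160 ≥ 120: provided.
Roommate 1 (pledges 40, payoff 63): dropping to 0 → total 120, payoff 103. Profitable deviation.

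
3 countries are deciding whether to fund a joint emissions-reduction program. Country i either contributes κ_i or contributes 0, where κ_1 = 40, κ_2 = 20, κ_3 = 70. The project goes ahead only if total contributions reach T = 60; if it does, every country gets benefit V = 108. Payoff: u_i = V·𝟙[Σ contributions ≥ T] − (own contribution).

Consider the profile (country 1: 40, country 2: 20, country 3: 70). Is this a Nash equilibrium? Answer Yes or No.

No

Total = 130 ≥ 60: provided.
Country 1 (pledges 40, payoff 68): dropping to 0 → total 90, payoff 108. Profitable deviation.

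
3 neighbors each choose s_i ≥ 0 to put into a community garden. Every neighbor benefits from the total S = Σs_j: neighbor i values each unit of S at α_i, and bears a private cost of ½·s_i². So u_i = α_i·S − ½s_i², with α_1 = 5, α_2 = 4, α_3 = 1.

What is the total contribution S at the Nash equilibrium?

Neighbor i's FOC: ∂u_i/∂s_i = α_i − s_i = 0, so s_i* = α_i.
NE contributions = (5, 4, 1); S = 10.

10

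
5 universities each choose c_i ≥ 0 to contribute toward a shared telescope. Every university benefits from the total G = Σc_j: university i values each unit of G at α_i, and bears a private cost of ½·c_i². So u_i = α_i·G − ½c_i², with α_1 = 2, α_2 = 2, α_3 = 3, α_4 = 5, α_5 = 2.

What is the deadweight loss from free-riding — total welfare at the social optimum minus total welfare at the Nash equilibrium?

University i's FOC: ∂u_i/∂c_i = α_i − c_i = 0, so c_i* = α_i.
NE contributions = (2, 2, 3, 5, 2); G = 14.
W^NE = (Σα)·G − ½Σα_i² = 14² − ½·46 = 173.
Planner sets c_i = Σα_j = 14 for every i, so G^SO = 5·14 = 70.
W^SO = (Σα)·G^SO − ½·5·(Σα)² = (5/2)·14² = 490.
Deadweight loss = W^SO − W^NE = 317.

317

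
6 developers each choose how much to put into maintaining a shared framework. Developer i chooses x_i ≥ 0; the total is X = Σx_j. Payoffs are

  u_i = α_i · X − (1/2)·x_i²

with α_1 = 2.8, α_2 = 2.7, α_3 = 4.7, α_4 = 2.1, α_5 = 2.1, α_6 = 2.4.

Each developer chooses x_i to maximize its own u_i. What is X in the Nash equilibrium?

16.8

Developer i's FOC: ∂u_i/∂x_i = α_i − x_i = 0, so x_i* = α_i.
NE contributions = (2.8, 2.7, 4.7, 2.1, 2.1, 2.4); X = 16.8.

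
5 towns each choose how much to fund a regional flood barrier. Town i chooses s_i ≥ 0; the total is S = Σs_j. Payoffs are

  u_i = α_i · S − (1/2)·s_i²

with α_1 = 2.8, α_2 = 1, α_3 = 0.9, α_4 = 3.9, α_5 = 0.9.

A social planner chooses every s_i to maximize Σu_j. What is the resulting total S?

Planner FOC: ∂(Σu_j)/∂s_i = (Σα_j) − s_i = 0, so s_i^SO = Σα_j = 9.5 for every i; S^SO = 47.5.

47.5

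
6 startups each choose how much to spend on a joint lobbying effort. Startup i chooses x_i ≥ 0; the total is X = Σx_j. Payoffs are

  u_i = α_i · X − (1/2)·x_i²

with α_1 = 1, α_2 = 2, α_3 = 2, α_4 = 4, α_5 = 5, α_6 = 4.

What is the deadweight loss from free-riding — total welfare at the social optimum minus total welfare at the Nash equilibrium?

Startup i's FOC: ∂u_i/∂x_i = α_i − x_i = 0, so x_i* = α_i.
NE contributions = (1, 2, 2, 4, 5, 4); X = 18.
W^NE = (Σα)·X − ½Σα_i² = 18² − ½·66 = 291.
Planner sets x_i = Σα_j = 18 for every i, so X^SO = 6·18 = 108.
W^SO = (Σα)·X^SO − ½·6·(Σα)² = (6/2)·18² = 972.
Deadweight loss = W^SO − W^NE = 681.

681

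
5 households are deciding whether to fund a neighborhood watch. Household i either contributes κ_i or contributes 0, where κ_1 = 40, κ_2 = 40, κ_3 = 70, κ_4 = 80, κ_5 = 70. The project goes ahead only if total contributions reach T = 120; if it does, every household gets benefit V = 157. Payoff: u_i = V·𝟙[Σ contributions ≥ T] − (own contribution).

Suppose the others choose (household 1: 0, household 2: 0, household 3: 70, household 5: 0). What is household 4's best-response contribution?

Others' total = 70. Contributing 80 brings total to 150 ≥ 120: gain V − κ_4 = 77.
Best response: 80.

80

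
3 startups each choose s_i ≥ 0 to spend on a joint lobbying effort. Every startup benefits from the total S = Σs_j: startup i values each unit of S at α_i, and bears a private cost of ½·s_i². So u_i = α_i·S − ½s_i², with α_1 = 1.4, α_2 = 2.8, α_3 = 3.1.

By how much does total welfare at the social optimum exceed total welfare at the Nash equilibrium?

Startup i's FOC: ∂u_i/∂s_i = α_i − s_i = 0, so s_i* = α_i.
NE contributions = (1.4, 2.8, 3.1); S = 7.3.
W^NE = (Σα)·S − ½Σα_i² = 7.3² − ½·19.41 = 43.585.
Planner sets s_i = Σα_j = 7.3 for every i, so S^SO = 3·7.3 = 21.9.
W^SO = (Σα)·S^SO − ½·3·(Σα)² = (3/2)·7.3² = 79.935.
Deadweight loss = W^SO − W^NE = 36.35.

36.35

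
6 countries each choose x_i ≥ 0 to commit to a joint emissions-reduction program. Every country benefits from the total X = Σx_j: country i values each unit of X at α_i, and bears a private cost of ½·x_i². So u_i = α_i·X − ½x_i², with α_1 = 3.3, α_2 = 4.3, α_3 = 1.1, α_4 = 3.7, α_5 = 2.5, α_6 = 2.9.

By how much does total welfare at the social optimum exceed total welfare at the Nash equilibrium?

663.15

Country i's FOC: ∂u_i/∂x_i = α_i − x_i = 0, so x_i* = α_i.
NE contributions = (3.3, 4.3, 1.1, 3.7, 2.5, 2.9); X = 17.8.
W^NE = (Σα)·X − ½Σα_i² = 17.8² − ½·58.94 = 287.37.
Planner sets x_i = Σα_j = 17.8 for every i, so X^SO = 6·17.8 = 106.8.
W^SO = (Σα)·X^SO − ½·6·(Σα)² = (6/2)·17.8² = 950.52.
Deadweight loss = W^SO − W^NE = 663.15.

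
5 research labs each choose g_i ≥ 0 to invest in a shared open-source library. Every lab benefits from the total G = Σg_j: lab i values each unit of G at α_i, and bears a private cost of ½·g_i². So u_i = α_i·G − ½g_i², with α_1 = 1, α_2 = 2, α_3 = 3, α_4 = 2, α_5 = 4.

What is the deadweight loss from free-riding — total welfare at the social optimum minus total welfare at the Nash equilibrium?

Lab i's FOC: ∂u_i/∂g_i = α_i − g_i = 0, so g_i* = α_i.
NE contributions = (1, 2, 3, 2, 4); G = 12.
W^NE = (Σα)·G − ½Σα_i² = 12² − ½·34 = 127.
Planner sets g_i = Σα_j = 12 for every i, so G^SO = 5·12 = 60.
W^SO = (Σα)·G^SO − ½·5·(Σα)² = (5/2)·12² = 360.
Deadweight loss = W^SO − W^NE = 233.

233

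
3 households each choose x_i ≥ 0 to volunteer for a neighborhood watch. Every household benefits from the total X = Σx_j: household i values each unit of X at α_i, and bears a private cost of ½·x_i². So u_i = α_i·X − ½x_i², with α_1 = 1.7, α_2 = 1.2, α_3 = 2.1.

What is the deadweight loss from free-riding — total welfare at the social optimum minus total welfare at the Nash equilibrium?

16.87

Household i's FOC: ∂u_i/∂x_i = α_i − x_i = 0, so x_i* = α_i.
NE contributions = (1.7, 1.2, 2.1); X = 5.
W^NE = (Σα)·X − ½Σα_i² = 5² − ½·8.74 = 20.63.
Planner sets x_i = Σα_j = 5 for every i, so X^SO = 3·5 = 15.
W^SO = (Σα)·X^SO − ½·3·(Σα)² = (3/2)·5² = 37.5.
Deadweight loss = W^SO − W^NE = 16.87.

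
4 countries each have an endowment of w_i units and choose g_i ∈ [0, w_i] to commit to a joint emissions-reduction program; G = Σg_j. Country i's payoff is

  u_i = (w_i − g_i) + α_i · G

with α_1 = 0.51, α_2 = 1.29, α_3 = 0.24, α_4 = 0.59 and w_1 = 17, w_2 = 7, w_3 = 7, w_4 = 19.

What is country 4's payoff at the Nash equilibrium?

∂u_i/∂g_i = α_i − 1, so country i contributes w_i if α_i > 1, else 0.
α_i > 1 for i ∈ {2}; NE contributions (0, 7, 0, 0), G = 7.
u_4 = (19 − 0) + 0.59·7 = 23.13.

23.13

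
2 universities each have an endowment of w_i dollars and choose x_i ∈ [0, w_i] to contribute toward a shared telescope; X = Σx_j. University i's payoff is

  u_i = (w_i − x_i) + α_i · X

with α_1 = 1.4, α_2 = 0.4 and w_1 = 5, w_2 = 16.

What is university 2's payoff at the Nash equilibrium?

18

∂u_i/∂x_i = α_i − 1, so university i contributes w_i if α_i > 1, else 0.
α_i > 1 for i ∈ {1}; NE contributions (5, 0), X = 5.
u_2 = (16 − 0) + 0.4·5 = 18.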